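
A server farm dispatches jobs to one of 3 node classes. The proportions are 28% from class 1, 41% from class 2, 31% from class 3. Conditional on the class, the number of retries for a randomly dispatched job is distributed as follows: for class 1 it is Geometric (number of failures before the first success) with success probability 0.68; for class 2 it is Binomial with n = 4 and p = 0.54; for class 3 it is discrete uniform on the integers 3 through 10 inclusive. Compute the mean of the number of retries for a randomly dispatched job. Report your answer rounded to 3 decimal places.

3.032

Component means — 1: 0.470588; 2: 2.16; 3: 6.5.
E[X] = 0.28·0.470588 + 0.41·2.16 + 0.31·6.5 = 3.03236.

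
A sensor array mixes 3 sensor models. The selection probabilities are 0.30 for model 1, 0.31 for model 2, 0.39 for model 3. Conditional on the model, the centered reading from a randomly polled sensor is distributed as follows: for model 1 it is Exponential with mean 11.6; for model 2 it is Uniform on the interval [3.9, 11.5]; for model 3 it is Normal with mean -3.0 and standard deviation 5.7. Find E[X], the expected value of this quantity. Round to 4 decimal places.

4.6970

Component means — 1: 11.6; 2: 7.7; 3: -3.
E[X] = 0.3·11.6 + 0.31·7.7 + 0.39·-3 = 4.697.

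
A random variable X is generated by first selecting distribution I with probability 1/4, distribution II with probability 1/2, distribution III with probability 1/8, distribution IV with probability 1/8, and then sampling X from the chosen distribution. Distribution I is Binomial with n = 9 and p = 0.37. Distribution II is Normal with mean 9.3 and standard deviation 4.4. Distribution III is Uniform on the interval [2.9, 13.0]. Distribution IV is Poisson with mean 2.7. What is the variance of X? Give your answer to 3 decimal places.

Per component, I: μ=3.33, E[X²]=13.1868; II: μ=9.3, E[X²]=105.85; III: μ=7.95, E[X²]=71.7033; IV: μ=2.7, E[X²]=9.99.
E[X] = 0.25·3.33 + 0.5·9.3 + 0.125·7.95 + 0.125·2.7 = 6.81375.
E[X²] = 0.25·13.1868 + 0.5·105.85 + 0.125·71.7033 + 0.125·9.99 = 66.4334.
Var(X) = E[X²] − (E[X])² = 66.4334 − 46.4272 = 20.0062.

20.006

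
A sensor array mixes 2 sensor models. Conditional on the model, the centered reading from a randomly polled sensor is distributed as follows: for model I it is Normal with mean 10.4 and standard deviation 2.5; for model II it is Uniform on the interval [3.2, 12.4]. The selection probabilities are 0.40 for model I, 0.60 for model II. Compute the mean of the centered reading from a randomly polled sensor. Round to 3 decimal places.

8.840

Component means — I: 10.4; II: 7.8.
E[X] = 0.4·10.4 + 0.6·7.8 = 8.84.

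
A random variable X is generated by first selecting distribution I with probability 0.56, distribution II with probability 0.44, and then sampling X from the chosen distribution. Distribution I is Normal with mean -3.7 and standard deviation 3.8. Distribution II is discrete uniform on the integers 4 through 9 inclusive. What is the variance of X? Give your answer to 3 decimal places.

35.005

Per component, I: μ=-3.7, E[X²]=28.13; II: μ=6.5, E[X²]=45.1667.
E[X] = 0.56·-3.7 + 0.44·6.5 = 0.788.
E[X²] = 0.56·28.13 + 0.44·45.1667 = 35.6261.
Var(X) = E[X²] − (E[X])² = 35.6261 − 0.620944 = 35.0052.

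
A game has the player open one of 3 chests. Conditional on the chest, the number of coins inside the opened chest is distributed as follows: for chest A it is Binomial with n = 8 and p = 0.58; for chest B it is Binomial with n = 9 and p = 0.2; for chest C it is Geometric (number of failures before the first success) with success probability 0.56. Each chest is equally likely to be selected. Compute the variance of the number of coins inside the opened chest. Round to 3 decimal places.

Per component, A: μ=4.64, E[X²]=23.4784; B: μ=1.8, E[X²]=4.68; C: μ=0.785714, E[X²]=2.02041.
E[X] = 0.333333·4.64 + 0.333333·1.8 + 0.333333·0.785714 = 2.40857.
E[X²] = 0.333333·23.4784 + 0.333333·4.68 + 0.333333·2.02041 = 10.0596.
Var(X) = E[X²] − (E[X])² = 10.0596 − 5.80122 = 4.25839.

4.258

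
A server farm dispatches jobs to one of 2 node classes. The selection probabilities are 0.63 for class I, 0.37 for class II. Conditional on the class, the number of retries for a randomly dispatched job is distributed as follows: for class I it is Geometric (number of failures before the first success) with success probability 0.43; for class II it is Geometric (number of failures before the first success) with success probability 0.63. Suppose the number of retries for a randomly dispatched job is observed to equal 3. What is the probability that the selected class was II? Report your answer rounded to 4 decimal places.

0.1905

Likelihoods P(X=3 | ·): I: 0.079633; II: 0.0319114.
Posterior ∝ prior × likelihood. Numerator for II: 0.37·0.0319114 = 0.0118072.
Normalizing constant: 0.63·0.079633 + 0.37·0.0319114 = 0.061976.
P(II | observation) = 0.0118072 / 0.061976 = 0.190513.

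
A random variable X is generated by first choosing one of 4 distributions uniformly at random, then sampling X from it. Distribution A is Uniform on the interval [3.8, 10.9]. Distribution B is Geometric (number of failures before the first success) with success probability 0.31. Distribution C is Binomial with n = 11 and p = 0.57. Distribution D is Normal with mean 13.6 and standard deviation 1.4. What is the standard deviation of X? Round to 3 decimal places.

4.542

Per component, A: μ=7.35, E[X²]=58.2233; B: μ=2.22581, E[X²]=12.1342; C: μ=6.27, E[X²]=42.009; D: μ=13.6, E[X²]=186.92.
E[X] = 0.25·7.35 + 0.25·2.22581 + 0.25·6.27 + 0.25·13.6 = 7.36145.
E[X²] = 0.25·58.2233 + 0.25·12.1342 + 0.25·42.009 + 0.25·186.92 = 74.8216.
Var(X) = E[X²] − (E[X])² = 74.8216 − 54.191 = 20.6307.
SD(X) = √20.6307 = 4.5421.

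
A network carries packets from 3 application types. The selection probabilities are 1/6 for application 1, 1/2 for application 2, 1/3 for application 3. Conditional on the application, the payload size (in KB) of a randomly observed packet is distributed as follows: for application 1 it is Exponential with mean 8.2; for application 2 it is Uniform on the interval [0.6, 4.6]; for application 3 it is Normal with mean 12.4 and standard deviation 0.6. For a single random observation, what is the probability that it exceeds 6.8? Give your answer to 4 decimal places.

Conditional on each application, P(X > 6.8): 1: 0.436368; 2: 0; 3: 1.
By total probability, P(X > 6.8) = 0.166667·0.436368 + 0.5·0 + 0.333333·1 = 0.406061.

0.4061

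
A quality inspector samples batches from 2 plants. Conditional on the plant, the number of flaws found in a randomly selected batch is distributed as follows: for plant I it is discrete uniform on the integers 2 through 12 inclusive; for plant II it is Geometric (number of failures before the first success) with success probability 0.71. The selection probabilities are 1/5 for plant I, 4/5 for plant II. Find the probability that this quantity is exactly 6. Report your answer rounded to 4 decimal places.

Conditional on each plant, P(X = 6): I: 0.0909091; II: 0.000422325.
By total probability, P(X = 6) = 0.2·0.0909091 + 0.8·0.000422325 = 0.0185197.

0.0185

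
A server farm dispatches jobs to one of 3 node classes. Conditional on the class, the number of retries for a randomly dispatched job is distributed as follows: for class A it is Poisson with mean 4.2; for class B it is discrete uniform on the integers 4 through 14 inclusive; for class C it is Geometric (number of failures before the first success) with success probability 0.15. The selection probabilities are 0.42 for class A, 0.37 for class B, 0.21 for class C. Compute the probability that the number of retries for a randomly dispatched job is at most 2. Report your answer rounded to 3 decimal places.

Conditional on each class, P(X ≤ 2): A: 0.210238; B: 0; C: 0.385875.
By total probability, P(X ≤ 2) = 0.42·0.210238 + 0.37·0 + 0.21·0.385875 = 0.169334.

0.169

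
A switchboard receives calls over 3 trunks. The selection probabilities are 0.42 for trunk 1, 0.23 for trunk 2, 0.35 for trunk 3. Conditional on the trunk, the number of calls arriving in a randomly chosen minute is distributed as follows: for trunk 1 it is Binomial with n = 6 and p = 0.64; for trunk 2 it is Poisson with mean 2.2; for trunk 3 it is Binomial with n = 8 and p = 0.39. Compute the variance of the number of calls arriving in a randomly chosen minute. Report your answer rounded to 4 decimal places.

Per component, 1: μ=3.84, E[X²]=16.128; 2: μ=2.2, E[X²]=7.04; 3: μ=3.12, E[X²]=11.6376.
E[X] = 0.42·3.84 + 0.23·2.2 + 0.35·3.12 = 3.2108.
E[X²] = 0.42·16.128 + 0.23·7.04 + 0.35·11.6376 = 12.4661.
Var(X) = E[X²] − (E[X])² = 12.4661 − 10.3092 = 2.15688.

2.1569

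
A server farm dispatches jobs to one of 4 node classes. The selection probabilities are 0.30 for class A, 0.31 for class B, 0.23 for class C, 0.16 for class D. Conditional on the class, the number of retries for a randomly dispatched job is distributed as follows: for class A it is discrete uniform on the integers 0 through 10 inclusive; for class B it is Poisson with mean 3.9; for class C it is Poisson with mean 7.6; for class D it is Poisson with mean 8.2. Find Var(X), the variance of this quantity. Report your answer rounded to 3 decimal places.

10.246

Per component, A: μ=5, E[X²]=35; B: μ=3.9, E[X²]=19.11; C: μ=7.6, E[X²]=65.36; D: μ=8.2, E[X²]=75.44.
E[X] = 0.3·5 + 0.31·3.9 + 0.23·7.6 + 0.16·8.2 = 5.769.
E[X²] = 0.3·35 + 0.31·19.11 + 0.23·65.36 + 0.16·75.44 = 43.5273.
Var(X) = E[X²] − (E[X])² = 43.5273 − 33.2814 = 10.2459.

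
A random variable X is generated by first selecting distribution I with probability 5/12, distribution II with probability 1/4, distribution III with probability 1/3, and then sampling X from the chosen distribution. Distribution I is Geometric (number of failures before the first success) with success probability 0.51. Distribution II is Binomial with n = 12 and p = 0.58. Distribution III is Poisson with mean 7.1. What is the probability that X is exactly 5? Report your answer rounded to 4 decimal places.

Conditional on each component, P(X = 5): I: 0.0144062; II: 0.119842; III: 0.124057.
By total probability, P(X = 5) = 0.416667·0.0144062 + 0.25·0.119842 + 0.333333·0.124057 = 0.0773154.

0.0773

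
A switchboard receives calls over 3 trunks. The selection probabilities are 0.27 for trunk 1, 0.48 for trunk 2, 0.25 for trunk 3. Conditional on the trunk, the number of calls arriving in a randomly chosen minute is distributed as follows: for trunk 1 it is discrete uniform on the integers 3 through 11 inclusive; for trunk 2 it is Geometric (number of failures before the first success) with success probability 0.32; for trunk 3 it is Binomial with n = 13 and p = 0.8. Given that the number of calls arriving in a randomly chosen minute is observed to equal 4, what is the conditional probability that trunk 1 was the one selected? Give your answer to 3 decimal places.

Likelihoods P(X=4 | ·): 1: 0.111111; 2: 0.0684204; 3: 0.000149946.
Posterior ∝ prior × likelihood. Numerator for 1: 0.27·0.111111 = 0.03.
Normalizing constant: 0.27·0.111111 + 0.48·0.0684204 + 0.25·0.000149946 = 0.0628793.
P(1 | observation) = 0.03 / 0.0628793 = 0.477105.

0.477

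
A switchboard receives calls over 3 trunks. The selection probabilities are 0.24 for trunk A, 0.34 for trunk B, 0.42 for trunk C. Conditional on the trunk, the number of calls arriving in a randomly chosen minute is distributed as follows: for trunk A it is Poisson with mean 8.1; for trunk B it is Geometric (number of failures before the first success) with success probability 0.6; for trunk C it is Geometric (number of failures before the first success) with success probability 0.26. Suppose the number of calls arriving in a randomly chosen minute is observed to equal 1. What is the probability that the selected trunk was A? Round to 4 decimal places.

0.0036

Likelihoods P(X=1 | ·): A: 0.00245867; B: 0.24; C: 0.1924.
Posterior ∝ prior × likelihood. Numerator for A: 0.24·0.00245867 = 0.00059008.
Normalizing constant: 0.24·0.00245867 + 0.34·0.24 + 0.42·0.1924 = 0.162998.
P(A | observation) = 0.00059008 / 0.162998 = 0.00362017.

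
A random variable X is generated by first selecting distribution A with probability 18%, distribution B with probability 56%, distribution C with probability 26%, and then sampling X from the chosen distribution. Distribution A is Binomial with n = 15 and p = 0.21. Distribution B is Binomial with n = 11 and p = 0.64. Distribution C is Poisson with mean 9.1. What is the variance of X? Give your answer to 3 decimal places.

8.033

Per component, A: μ=3.15, E[X²]=12.411; B: μ=7.04, E[X²]=52.096; C: μ=9.1, E[X²]=91.91.
E[X] = 0.18·3.15 + 0.56·7.04 + 0.26·9.1 = 6.8754.
E[X²] = 0.18·12.411 + 0.56·52.096 + 0.26·91.91 = 55.3043.
Var(X) = E[X²] − (E[X])² = 55.3043 − 47.2711 = 8.03321.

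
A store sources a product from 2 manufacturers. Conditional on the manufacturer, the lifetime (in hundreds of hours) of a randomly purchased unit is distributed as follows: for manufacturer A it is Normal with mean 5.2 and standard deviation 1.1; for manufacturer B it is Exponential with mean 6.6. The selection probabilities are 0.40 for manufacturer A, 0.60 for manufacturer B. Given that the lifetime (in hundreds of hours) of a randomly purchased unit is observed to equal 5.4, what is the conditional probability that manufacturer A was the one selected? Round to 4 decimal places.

0.7806

Likelihoods f(5.4 | ·): A: 0.356729; B: 0.0668535.
Posterior ∝ prior × likelihood. Numerator for A: 0.4·0.356729 = 0.142692.
Normalizing constant: 0.4·0.356729 + 0.6·0.0668535 = 0.182804.
P(A | observation) = 0.142692 / 0.182804 = 0.780573.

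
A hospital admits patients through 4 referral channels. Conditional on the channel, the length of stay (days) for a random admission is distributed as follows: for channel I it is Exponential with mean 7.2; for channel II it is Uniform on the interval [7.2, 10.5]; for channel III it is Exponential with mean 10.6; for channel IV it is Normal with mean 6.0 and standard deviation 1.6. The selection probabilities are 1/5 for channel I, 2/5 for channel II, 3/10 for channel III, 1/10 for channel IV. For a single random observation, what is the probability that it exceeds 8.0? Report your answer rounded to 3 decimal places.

0.520

Conditional on each channel, P(X > 8.0): I: 0.329193; II: 0.757576; III: 0.470144; IV: 0.10565.
By total probability, P(X > 8.0) = 0.2·0.329193 + 0.4·0.757576 + 0.3·0.470144 + 0.1·0.10565 = 0.520477.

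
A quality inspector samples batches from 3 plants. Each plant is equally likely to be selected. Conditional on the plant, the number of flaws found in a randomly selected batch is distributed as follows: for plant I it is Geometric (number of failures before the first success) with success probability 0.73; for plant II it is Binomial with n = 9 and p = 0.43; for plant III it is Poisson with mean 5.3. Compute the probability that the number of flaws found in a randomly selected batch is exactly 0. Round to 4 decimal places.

Conditional on each plant, P(X = 0): I: 0.73; II: 0.00635146; III: 0.00499159.
By total probability, P(X = 0) = 0.333333·0.73 + 0.333333·0.00635146 + 0.333333·0.00499159 = 0.247114.

0.2471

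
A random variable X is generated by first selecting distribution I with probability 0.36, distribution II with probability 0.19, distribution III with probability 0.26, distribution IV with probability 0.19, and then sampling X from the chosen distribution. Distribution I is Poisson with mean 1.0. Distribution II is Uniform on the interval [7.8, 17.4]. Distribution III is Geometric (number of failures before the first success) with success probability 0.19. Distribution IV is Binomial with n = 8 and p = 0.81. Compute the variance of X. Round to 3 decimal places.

Per component, I: μ=1, E[X²]=2; II: μ=12.6, E[X²]=166.44; III: μ=4.26316, E[X²]=40.6122; IV: μ=6.48, E[X²]=43.2216.
E[X] = 0.36·1 + 0.19·12.6 + 0.26·4.26316 + 0.19·6.48 = 5.09362.
E[X²] = 0.36·2 + 0.19·166.44 + 0.26·40.6122 + 0.19·43.2216 = 51.1149.
Var(X) = E[X²] − (E[X])² = 51.1149 − 25.945 = 25.1699.

25.170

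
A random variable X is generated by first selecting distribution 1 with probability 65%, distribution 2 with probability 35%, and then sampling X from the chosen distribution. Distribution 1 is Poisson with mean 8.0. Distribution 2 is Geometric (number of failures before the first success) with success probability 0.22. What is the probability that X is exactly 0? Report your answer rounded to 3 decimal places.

Conditional on each component, P(X = 0): 1: 0.000335463; 2: 0.22.
By total probability, P(X = 0) = 0.65·0.000335463 + 0.35·0.22 = 0.0772181.

0.077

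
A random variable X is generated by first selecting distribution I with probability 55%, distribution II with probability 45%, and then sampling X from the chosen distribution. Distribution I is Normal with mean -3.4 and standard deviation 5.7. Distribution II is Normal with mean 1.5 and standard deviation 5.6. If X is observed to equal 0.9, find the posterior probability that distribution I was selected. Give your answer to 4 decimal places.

Likelihoods f(0.9 | ·): I: 0.0526571; II: 0.070832.
Posterior ∝ prior × likelihood. Numerator for I: 0.55·0.0526571 = 0.0289614.
Normalizing constant: 0.55·0.0526571 + 0.45·0.070832 = 0.0608358.
P(I | observation) = 0.0289614 / 0.0608358 = 0.476059.

0.4761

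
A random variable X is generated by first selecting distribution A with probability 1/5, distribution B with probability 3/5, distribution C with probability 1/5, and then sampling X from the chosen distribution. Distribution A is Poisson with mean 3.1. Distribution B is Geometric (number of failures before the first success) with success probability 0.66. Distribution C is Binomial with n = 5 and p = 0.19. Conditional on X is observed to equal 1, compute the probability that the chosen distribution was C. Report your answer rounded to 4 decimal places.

0.3347

Likelihoods P(X=1 | ·): A: 0.139653; B: 0.2244; C: 0.408944.
Posterior ∝ prior × likelihood. Numerator for C: 0.2·0.408944 = 0.0817888.
Normalizing constant: 0.2·0.139653 + 0.6·0.2244 + 0.2·0.408944 = 0.244359.
P(C | observation) = 0.0817888 / 0.244359 = 0.334707.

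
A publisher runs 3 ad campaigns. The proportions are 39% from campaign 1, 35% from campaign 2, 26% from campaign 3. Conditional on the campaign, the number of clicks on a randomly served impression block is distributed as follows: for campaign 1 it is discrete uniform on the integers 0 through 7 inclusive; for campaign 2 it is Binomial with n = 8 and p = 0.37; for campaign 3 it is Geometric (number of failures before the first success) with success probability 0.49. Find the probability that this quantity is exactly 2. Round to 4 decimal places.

0.1658

Conditional on each campaign, P(X = 2): 1: 0.125; 2: 0.239665; 3: 0.127449.
By total probability, P(X = 2) = 0.39·0.125 + 0.35·0.239665 + 0.26·0.127449 = 0.16577.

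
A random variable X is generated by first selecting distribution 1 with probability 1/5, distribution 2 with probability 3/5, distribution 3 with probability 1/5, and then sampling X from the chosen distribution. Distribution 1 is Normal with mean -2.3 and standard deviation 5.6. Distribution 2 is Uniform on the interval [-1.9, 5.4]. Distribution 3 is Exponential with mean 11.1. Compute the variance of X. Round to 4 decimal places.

Per component, 1: μ=-2.3, E[X²]=36.65; 2: μ=1.75, E[X²]=7.50333; 3: μ=11.1, E[X²]=246.42.
E[X] = 0.2·-2.3 + 0.6·1.75 + 0.2·11.1 = 2.81.
E[X²] = 0.2·36.65 + 0.6·7.50333 + 0.2·246.42 = 61.116.
Var(X) = E[X²] − (E[X])² = 61.116 − 7.8961 = 53.2199.

53.2199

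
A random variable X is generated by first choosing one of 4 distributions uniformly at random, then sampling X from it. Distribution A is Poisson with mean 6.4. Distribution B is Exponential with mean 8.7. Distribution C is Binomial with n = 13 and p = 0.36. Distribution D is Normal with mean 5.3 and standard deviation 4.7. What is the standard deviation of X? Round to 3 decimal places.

5.398

Per component, A: μ=6.4, E[X²]=47.36; B: μ=8.7, E[X²]=151.38; C: μ=4.68, E[X²]=24.8976; D: μ=5.3, E[X²]=50.18.
E[X] = 0.25·6.4 + 0.25·8.7 + 0.25·4.68 + 0.25·5.3 = 6.27.
E[X²] = 0.25·47.36 + 0.25·151.38 + 0.25·24.8976 + 0.25·50.18 = 68.4544.
Var(X) = E[X²] − (E[X])² = 68.4544 − 39.3129 = 29.1415.
SD(X) = √29.1415 = 5.39829.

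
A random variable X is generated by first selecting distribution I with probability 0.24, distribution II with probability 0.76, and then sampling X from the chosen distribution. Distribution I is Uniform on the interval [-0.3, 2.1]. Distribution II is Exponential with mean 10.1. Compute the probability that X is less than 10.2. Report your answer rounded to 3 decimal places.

0.723

Conditional on each component, P(X < 10.2): I: 1; II: 0.635745.
By total probability, P(X < 10.2) = 0.24·1 + 0.76·0.635745 = 0.723166.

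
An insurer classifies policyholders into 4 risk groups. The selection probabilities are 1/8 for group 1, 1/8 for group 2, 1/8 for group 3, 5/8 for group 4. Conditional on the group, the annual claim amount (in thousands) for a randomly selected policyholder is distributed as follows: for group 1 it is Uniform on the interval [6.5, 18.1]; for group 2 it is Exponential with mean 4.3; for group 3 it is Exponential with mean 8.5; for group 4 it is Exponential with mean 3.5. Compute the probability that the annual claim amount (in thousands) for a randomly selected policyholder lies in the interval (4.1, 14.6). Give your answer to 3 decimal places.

0.370

Conditional on each group, P(4.1 < X < 14.6): 1: 0.698276; 2: 0.351865; 3: 0.437841; 4: 0.294494.
By total probability, P(4.1 < X < 14.6) = 0.125·0.698276 + 0.125·0.351865 + 0.125·0.437841 + 0.625·0.294494 = 0.370056.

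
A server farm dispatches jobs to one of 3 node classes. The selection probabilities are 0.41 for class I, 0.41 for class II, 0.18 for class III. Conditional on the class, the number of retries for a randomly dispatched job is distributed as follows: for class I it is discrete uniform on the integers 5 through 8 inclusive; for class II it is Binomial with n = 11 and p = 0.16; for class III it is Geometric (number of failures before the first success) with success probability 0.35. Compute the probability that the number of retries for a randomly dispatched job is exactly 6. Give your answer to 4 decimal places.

Conditional on each class, P(X = 6): I: 0.25; II: 0.00324159; III: 0.0263966.
By total probability, P(X = 6) = 0.41·0.25 + 0.41·0.00324159 + 0.18·0.0263966 = 0.10858.

0.1086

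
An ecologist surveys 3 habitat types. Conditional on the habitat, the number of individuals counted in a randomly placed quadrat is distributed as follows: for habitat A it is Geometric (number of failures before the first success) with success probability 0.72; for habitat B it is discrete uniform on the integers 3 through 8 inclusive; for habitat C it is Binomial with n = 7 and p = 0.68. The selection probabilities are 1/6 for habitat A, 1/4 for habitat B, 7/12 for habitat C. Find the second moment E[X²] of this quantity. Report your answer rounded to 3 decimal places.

22.512

For each component E[X²] = Var + (mean)², giving A: 0.691358; B: 33.1667; C: 24.1808.
Overall E[X²] = 0.166667·0.691358 + 0.25·33.1667 + 0.583333·24.1808 = 22.5124.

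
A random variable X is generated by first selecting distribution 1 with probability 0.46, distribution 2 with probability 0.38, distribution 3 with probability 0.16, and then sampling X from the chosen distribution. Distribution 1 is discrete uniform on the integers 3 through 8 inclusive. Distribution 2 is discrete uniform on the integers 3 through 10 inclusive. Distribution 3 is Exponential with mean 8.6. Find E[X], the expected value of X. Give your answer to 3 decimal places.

6.376

Component means — 1: 5.5; 2: 6.5; 3: 8.6.
E[X] = 0.46·5.5 + 0.38·6.5 + 0.16·8.6 = 6.376.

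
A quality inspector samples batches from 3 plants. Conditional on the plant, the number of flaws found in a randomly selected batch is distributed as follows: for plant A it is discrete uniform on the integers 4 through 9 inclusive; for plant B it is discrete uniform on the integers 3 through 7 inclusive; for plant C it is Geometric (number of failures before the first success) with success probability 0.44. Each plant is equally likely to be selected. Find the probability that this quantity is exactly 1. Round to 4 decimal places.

0.0821

Conditional on each plant, P(X = 1): A: 0; B: 0; C: 0.2464.
By total probability, P(X = 1) = 0.333333·0 + 0.333333·0 + 0.333333·0.2464 = 0.0821333.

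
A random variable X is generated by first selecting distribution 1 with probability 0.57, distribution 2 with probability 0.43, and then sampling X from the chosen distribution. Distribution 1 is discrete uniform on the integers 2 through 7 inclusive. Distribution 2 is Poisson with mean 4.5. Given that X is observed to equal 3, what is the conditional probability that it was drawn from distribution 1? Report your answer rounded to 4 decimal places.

0.5670

Likelihoods P(X=3 | ·): 1: 0.166667; 2: 0.168718.
Posterior ∝ prior × likelihood. Numerator for 1: 0.57·0.166667 = 0.095.
Normalizing constant: 0.57·0.166667 + 0.43·0.168718 = 0.167549.
P(1 | observation) = 0.095 / 0.167549 = 0.566999.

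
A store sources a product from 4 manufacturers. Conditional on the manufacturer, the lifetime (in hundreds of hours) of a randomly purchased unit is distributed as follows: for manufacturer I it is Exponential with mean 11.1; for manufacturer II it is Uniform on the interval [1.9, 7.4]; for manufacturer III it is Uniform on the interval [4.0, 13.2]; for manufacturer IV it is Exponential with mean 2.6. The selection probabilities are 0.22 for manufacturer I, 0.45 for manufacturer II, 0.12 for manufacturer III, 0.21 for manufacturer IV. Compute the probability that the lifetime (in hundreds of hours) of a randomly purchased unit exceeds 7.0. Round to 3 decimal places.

0.245

Conditional on each manufacturer, P(X > 7.0): I: 0.532256; II: 0.0727273; III: 0.673913; IV: 0.0677245.
By total probability, P(X > 7.0) = 0.22·0.532256 + 0.45·0.0727273 + 0.12·0.673913 + 0.21·0.0677245 = 0.244915.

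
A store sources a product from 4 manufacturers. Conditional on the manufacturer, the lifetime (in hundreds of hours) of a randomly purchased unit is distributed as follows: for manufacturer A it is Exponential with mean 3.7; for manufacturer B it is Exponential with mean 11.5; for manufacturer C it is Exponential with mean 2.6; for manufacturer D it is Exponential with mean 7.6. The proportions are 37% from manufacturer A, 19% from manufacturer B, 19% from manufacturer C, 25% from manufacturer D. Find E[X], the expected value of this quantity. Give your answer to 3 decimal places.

Component means — A: 3.7; B: 11.5; C: 2.6; D: 7.6.
E[X] = 0.37·3.7 + 0.19·11.5 + 0.19·2.6 + 0.25·7.6 = 5.948.

5.948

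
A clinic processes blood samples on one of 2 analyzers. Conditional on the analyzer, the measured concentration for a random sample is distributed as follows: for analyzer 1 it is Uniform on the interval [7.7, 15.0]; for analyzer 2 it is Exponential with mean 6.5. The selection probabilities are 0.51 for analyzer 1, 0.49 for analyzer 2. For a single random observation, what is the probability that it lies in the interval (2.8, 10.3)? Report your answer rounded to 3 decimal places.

Conditional on each analyzer, P(2.8 < X < 10.3): 1: 0.356164; 2: 0.444982.
By total probability, P(2.8 < X < 10.3) = 0.51·0.356164 + 0.49·0.444982 = 0.399685.

0.400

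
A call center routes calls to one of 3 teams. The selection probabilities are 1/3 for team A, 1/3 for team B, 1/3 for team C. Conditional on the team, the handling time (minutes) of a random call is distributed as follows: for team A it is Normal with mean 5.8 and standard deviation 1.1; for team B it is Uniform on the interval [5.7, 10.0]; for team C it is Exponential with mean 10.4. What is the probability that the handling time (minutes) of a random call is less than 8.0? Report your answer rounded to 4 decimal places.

Conditional on each team, P(X < 8.0): A: 0.97725; B: 0.534884; C: 0.536631.
By total probability, P(X < 8.0) = 0.333333·0.97725 + 0.333333·0.534884 + 0.333333·0.536631 = 0.682921.

0.6829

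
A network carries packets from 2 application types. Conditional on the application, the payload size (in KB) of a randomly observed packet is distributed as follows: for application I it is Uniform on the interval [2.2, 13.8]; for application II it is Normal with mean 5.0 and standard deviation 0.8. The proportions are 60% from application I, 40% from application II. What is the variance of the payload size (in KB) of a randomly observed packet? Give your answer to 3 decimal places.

Per component, I: μ=8, E[X²]=75.2133; II: μ=5, E[X²]=25.64.
E[X] = 0.6·8 + 0.4·5 = 6.8.
E[X²] = 0.6·75.2133 + 0.4·25.64 = 55.384.
Var(X) = E[X²] − (E[X])² = 55.384 − 46.24 = 9.144.

9.144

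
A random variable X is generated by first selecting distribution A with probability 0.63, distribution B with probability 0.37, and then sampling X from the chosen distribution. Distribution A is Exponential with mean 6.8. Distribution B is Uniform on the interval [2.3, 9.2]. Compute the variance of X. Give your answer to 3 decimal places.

30.856

Per component, A: μ=6.8, E[X²]=92.48; B: μ=5.75, E[X²]=37.03.
E[X] = 0.63·6.8 + 0.37·5.75 = 6.4115.
E[X²] = 0.63·92.48 + 0.37·37.03 = 71.9635.
Var(X) = E[X²] − (E[X])² = 71.9635 − 41.1073 = 30.8562.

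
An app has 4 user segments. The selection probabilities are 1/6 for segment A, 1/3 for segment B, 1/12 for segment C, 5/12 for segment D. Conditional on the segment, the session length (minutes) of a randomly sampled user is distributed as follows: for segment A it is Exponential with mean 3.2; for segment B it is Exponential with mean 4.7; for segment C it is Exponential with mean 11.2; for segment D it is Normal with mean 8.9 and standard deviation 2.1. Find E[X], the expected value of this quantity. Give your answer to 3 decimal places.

Component means — A: 3.2; B: 4.7; C: 11.2; D: 8.9.
E[X] = 0.166667·3.2 + 0.333333·4.7 + 0.0833333·11.2 + 0.416667·8.9 = 6.74167.

6.742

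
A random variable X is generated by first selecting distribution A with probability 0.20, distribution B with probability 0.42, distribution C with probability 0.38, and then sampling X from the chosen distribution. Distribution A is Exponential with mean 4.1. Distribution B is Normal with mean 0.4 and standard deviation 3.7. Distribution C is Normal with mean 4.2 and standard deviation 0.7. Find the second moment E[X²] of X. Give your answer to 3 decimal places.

19.430

For each component E[X²] = Var + (mean)², giving A: 33.62; B: 13.85; C: 18.13.
Overall E[X²] = 0.2·33.62 + 0.42·13.85 + 0.38·18.13 = 19.4304.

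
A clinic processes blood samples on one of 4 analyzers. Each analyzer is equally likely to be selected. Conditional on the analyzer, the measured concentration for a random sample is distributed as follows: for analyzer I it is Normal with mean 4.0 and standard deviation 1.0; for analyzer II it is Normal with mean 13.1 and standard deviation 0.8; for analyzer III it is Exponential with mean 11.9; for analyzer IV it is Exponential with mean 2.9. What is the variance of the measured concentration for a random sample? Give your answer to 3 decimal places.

58.722

Per component, I: μ=4, E[X²]=17; II: μ=13.1, E[X²]=172.25; III: μ=11.9, E[X²]=283.22; IV: μ=2.9, E[X²]=16.82.
E[X] = 0.25·4 + 0.25·13.1 + 0.25·11.9 + 0.25·2.9 = 7.975.
E[X²] = 0.25·17 + 0.25·172.25 + 0.25·283.22 + 0.25·16.82 = 122.323.
Var(X) = E[X²] − (E[X])² = 122.323 − 63.6006 = 58.7219.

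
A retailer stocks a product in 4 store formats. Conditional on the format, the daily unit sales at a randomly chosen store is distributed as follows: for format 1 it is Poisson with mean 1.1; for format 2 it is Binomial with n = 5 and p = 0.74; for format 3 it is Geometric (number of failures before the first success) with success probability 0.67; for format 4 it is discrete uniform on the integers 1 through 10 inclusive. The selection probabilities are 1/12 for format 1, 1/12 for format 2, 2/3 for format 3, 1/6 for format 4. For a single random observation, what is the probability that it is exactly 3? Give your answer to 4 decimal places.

Conditional on each format, P(X = 3): 1: 0.0738419; 2: 0.273931; 3: 0.0240778; 4: 0.1.
By total probability, P(X = 3) = 0.0833333·0.0738419 + 0.0833333·0.273931 + 0.666667·0.0240778 + 0.166667·0.1 = 0.0616996.

0.0617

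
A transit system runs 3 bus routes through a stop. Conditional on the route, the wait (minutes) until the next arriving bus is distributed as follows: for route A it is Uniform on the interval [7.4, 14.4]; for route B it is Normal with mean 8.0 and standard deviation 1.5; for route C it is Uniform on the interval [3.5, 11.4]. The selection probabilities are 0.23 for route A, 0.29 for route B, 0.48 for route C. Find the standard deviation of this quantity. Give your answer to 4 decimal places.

Per component, A: μ=10.9, E[X²]=122.893; B: μ=8, E[X²]=66.25; C: μ=7.45, E[X²]=60.7033.
E[X] = 0.23·10.9 + 0.29·8 + 0.48·7.45 = 8.403.
E[X²] = 0.23·122.893 + 0.29·66.25 + 0.48·60.7033 = 76.6156.
Var(X) = E[X²] − (E[X])² = 76.6156 − 70.6104 = 6.00516.
SD(X) = √6.00516 = 2.45054.

2.4505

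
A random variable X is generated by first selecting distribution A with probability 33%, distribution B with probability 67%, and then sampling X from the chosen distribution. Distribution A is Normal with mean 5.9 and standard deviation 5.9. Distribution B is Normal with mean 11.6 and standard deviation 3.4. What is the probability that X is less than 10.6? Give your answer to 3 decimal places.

0.517

Conditional on each component, P(X < 10.6): A: 0.787161; B: 0.384334.
By total probability, P(X < 10.6) = 0.33·0.787161 + 0.67·0.384334 = 0.517267.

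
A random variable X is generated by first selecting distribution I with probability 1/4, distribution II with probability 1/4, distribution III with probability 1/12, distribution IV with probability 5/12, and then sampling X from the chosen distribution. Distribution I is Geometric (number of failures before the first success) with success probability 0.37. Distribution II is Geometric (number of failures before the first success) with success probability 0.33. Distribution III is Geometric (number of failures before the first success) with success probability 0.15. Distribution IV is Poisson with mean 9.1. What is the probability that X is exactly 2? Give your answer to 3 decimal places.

0.085

Conditional on each component, P(X = 2): I: 0.146853; II: 0.148137; III: 0.108375; IV: 0.00462352.
By total probability, P(X = 2) = 0.25·0.146853 + 0.25·0.148137 + 0.0833333·0.108375 + 0.416667·0.00462352 = 0.0847052.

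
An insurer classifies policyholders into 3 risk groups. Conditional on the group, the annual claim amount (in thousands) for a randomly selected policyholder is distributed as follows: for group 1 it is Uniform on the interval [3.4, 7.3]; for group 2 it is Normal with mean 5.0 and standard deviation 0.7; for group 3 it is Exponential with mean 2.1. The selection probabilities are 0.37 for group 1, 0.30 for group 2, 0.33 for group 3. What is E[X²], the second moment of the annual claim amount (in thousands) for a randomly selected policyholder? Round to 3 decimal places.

21.617

For each component E[X²] = Var + (mean)², giving 1: 29.89; 2: 25.49; 3: 8.82.
Overall E[X²] = 0.37·29.89 + 0.3·25.49 + 0.33·8.82 = 21.6169.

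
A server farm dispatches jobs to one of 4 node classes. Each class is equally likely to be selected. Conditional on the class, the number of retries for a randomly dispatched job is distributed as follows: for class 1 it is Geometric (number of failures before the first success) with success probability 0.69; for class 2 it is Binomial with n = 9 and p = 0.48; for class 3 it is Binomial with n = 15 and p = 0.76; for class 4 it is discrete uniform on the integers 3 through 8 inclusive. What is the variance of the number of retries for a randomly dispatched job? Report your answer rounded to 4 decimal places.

17.5588

Per component, 1: μ=0.449275, E[X²]=0.852972; 2: μ=4.32, E[X²]=20.9088; 3: μ=11.4, E[X²]=132.696; 4: μ=5.5, E[X²]=33.1667.
E[X] = 0.25·0.449275 + 0.25·4.32 + 0.25·11.4 + 0.25·5.5 = 5.41732.
E[X²] = 0.25·0.852972 + 0.25·20.9088 + 0.25·132.696 + 0.25·33.1667 = 46.9061.
Var(X) = E[X²] − (E[X])² = 46.9061 − 29.3473 = 17.5588.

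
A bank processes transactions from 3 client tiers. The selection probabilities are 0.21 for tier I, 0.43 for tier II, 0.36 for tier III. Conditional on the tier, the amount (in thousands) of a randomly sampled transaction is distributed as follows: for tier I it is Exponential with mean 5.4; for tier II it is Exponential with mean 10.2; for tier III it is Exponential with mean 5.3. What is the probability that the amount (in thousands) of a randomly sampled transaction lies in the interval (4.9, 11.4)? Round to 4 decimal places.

Conditional on each tier, P(4.9 < X < 11.4): I: 0.282466; II: 0.291492; III: 0.280344.
By total probability, P(4.9 < X < 11.4) = 0.21·0.282466 + 0.43·0.291492 + 0.36·0.280344 = 0.285583.

0.2856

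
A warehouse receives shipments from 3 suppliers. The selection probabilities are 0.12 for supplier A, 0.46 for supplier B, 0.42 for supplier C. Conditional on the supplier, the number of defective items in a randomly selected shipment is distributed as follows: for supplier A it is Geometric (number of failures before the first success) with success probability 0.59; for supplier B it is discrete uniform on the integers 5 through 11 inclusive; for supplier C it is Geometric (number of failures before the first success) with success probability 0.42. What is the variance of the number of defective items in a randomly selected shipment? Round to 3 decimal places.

14.796

Per component, A: μ=0.694915, E[X²]=1.66073; B: μ=8, E[X²]=68; C: μ=1.38095, E[X²]=5.19501.
E[X] = 0.12·0.694915 + 0.46·8 + 0.42·1.38095 = 4.34339.
E[X²] = 0.12·1.66073 + 0.46·68 + 0.42·5.19501 = 33.6612.
Var(X) = E[X²] − (E[X])² = 33.6612 − 18.865 = 14.7962.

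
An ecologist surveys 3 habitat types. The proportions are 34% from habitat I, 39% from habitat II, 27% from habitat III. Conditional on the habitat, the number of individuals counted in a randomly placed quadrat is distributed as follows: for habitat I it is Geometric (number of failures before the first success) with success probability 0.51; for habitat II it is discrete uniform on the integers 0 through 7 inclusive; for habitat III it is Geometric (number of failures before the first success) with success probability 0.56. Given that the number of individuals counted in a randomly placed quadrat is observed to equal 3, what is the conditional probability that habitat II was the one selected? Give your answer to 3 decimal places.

Likelihoods P(X=3 | ·): I: 0.060001; II: 0.125; III: 0.047703.
Posterior ∝ prior × likelihood. Numerator for II: 0.39·0.125 = 0.04875.
Normalizing constant: 0.34·0.060001 + 0.39·0.125 + 0.27·0.047703 = 0.0820302.
P(II | observation) = 0.04875 / 0.0820302 = 0.594294.

0.594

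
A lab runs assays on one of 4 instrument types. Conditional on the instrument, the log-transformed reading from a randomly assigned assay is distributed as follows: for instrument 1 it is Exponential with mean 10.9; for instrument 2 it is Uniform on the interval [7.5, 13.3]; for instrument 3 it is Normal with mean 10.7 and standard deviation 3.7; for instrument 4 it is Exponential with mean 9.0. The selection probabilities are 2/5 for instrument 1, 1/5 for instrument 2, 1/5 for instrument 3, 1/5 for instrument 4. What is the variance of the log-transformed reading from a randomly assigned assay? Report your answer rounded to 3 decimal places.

67.532

Per component, 1: μ=10.9, E[X²]=237.62; 2: μ=10.4, E[X²]=110.963; 3: μ=10.7, E[X²]=128.18; 4: μ=9, E[X²]=162.
E[X] = 0.4·10.9 + 0.2·10.4 + 0.2·10.7 + 0.2·9 = 10.38.
E[X²] = 0.4·237.62 + 0.2·110.963 + 0.2·128.18 + 0.2·162 = 175.277.
Var(X) = E[X²] − (E[X])² = 175.277 − 107.744 = 67.5323.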